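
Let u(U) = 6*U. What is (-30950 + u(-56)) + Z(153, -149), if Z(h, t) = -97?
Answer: -31383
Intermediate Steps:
(-30950 + u(-56)) + Z(153, -149) = (-30950 + 6*(-56)) - 97 = (-30950 - 336) - 97 = -31286 - 97 = -31383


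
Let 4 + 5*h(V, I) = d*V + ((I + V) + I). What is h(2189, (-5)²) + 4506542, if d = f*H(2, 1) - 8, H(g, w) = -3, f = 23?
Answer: 22366392/5 ≈ 4.4733e+6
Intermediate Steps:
d = -77 (d = 23*(-3) - 8 = -69 - 8 = -77)
h(V, I) = -⅘ - 76*V/5 + 2*I/5 (h(V, I) = -⅘ + (-77*V + ((I + V) + I))/5 = -⅘ + (-77*V + (V + 2*I))/5 = -⅘ + (-76*V + 2*I)/5 = -⅘ + (-76*V/5 + 2*I/5) = -⅘ - 76*V/5 + 2*I/5)
h(2189, (-5)²) + 4506542 = (-⅘ - 76/5*2189 + (⅖)*(-5)²) + 4506542 = (-⅘ - 166364/5 + (⅖)*25) + 4506542 = (-⅘ - 166364/5 + 10) + 4506542 = -166318/5 + 4506542 = 22366392/5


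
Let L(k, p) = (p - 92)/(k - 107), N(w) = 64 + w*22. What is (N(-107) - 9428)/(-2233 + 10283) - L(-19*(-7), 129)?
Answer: -43037/14950 ≈ -2.8787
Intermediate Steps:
N(w) = 64 + 22*w
L(k, p) = (-92 + p)/(-107 + k)
(N(-107) - 9428)/(-2233 + 10283) - L(-19*(-7), 129) = ((64 + 22*(-107)) - 9428)/(-2233 + 10283) - (-92 + 129)/(-107 - 19*(-7)) = ((64 - 2354) - 9428)/8050 - 37/(-107 + 133) = (-2290 - 9428)*(1/8050) - 37/26 = -11718*1/8050 - 37/26 = -837/575 - 1*37/26 = -837/575 - 37/26 = -43037/14950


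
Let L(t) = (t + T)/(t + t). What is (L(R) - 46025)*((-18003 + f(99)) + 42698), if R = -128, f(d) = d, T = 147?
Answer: -146066648343/128 ≈ -1.1411e+9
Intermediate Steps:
L(t) = (147 + t)/(2*t) (L(t) = (t + 147)/(t + t) = (147 + t)/((2*t)) = (147 + t)*(1/(2*t)) = (147 + t)/(2*t))
(L(R) - 46025)*((-18003 + f(99)) + 42698) = ((1/2)*(147 - 128)/(-128) - 46025)*((-18003 + 99) + 42698) = ((1/2)*(-1/128)*19 - 46025)*(-17904 + 42698) = (-19/256 - 46025)*24794 = -11782419/256*24794 = -146066648343/128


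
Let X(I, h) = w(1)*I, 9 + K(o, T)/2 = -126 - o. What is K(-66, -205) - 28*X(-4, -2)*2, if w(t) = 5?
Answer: 982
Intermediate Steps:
K(o, T) = -270 - 2*o (K(o, T) = -18 + 2*(-126 - o) = -18 + (-252 - 2*o) = -270 - 2*o)
X(I, h) = 5*I
K(-66, -205) - 28*X(-4, -2)*2 = (-270 - 2*(-66)) - 28*(5*(-4))*2 = (-270 + 132) - 28*(-20)*2 = -138 - (-560)*2 = -138 - 1*(-1120) = -138 + 1120 = 982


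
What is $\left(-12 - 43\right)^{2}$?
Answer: $3025$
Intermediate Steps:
$\left(-12 - 43\right)^{2} = \left(-55\right)^{2} = 3025$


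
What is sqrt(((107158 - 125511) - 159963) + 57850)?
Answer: I*sqrt(120466) ≈ 347.08*I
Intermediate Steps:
sqrt(((107158 - 125511) - 159963) + 57850) = sqrt((-18353 - 159963) + 57850) = sqrt(-178316 + 57850) = sqrt(-120466) = I*sqrt(120466)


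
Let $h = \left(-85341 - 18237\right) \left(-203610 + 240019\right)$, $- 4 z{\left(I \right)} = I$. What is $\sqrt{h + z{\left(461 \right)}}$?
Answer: $\frac{i \sqrt{15084686069}}{2} \approx 61410.0 i$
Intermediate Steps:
$z{\left(I \right)} = - \frac{I}{4}$
$h = -3771171402$ ($h = \left(-85341 + \left(-76082 + 57845\right)\right) 36409 = \left(-85341 - 18237\right) 36409 = \left(-103578\right) 36409 = -3771171402$)
$\sqrt{h + z{\left(461 \right)}} = \sqrt{-3771171402 - \frac{461}{4}} = \sqrt{- \frac{15084686069}{4}} = \frac{i \sqrt{15084686069}}{2}$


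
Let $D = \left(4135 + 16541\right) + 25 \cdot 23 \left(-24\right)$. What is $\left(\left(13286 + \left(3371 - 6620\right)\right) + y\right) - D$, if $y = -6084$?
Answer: $-2923$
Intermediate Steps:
$D = 6876$ ($D = 20676 + 575 \left(-24\right) = 20676 - 13800 = 6876$)
$\left(\left(13286 + \left(3371 - 6620\right)\right) + y\right) - D = \left(\left(13286 + \left(3371 - 6620\right)\right) - 6084\right) - 6876 = \left(\left(13286 - 3249\right) - 6084\right) - 6876 = \left(10037 - 6084\right) - 6876 = 3953 - 6876 = -2923$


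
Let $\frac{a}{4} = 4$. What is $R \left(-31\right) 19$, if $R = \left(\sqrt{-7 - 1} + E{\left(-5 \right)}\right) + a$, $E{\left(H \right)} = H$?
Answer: $-6479 - 1178 i \sqrt{2} \approx -6479.0 - 1665.9 i$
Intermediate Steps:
$a = 16$ ($a = 4 \cdot 4 = 16$)
$R = 11 + 2 i \sqrt{2}$ ($R = \left(\sqrt{-7 - 1} - 5\right) + 16 = \left(\sqrt{-8} - 5\right) + 16 = \left(2 i \sqrt{2} - 5\right) + 16 = \left(-5 + 2 i \sqrt{2}\right) + 16 = 11 + 2 i \sqrt{2} \approx 11.0 + 2.8284 i$)
$R \left(-31\right) 19 = \left(11 + 2 i \sqrt{2}\right) \left(-31\right) 19 = \left(-341 - 62 i \sqrt{2}\right) 19 = -6479 - 1178 i \sqrt{2}$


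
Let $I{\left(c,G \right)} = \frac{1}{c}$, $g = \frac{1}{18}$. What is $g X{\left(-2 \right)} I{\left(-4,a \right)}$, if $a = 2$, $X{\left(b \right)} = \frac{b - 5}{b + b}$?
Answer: $- \frac{7}{288} \approx -0.024306$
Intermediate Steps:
$X{\left(b \right)} = \frac{-5 + b}{2 b}$
$g = \frac{1}{18} \approx 0.055556$
$g X{\left(-2 \right)} I{\left(-4,a \right)} = \frac{\frac{1}{18} \frac{-5 - 2}{2 \left(-2\right)}}{-4} = \frac{\frac{1}{2} \left(- \frac{1}{2}\right) \left(-7\right)}{18} \left(- \frac{1}{4}\right) = \frac{1}{18} \cdot \frac{7}{4} \left(- \frac{1}{4}\right) = \frac{7}{72} \left(- \frac{1}{4}\right) = - \frac{7}{288}$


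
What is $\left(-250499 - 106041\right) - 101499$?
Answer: $-458039$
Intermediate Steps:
$\left(-250499 - 106041\right) - 101499 = -356540 - 101499 = -458039$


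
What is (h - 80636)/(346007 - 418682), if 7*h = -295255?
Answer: 5619/3325 ≈ 1.6899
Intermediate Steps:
h = -295255/7 (h = (⅐)*(-295255) = -295255/7 ≈ -42179.)
(h - 80636)/(346007 - 418682) = (-295255/7 - 80636)/(346007 - 418682) = -859707/7/(-72675) = -859707/7*(-1/72675) = 5619/3325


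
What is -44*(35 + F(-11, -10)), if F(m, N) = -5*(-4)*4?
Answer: -5060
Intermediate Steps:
F(m, N) = 80 (F(m, N) = 20*4 = 80)
-44*(35 + F(-11, -10)) = -44*(35 + 80) = -44*115 = -5060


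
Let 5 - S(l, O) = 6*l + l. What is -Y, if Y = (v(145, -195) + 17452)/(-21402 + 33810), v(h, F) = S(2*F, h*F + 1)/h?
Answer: -168885/119944 ≈ -1.4080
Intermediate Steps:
S(l, O) = 5 - 7*l (S(l, O) = 5 - (6*l + l) = 5 - 7*l)
v(h, F) = (5 - 14*F)/h
Y = 168885/119944 (Y = ((5 - 14*(-195))/145 + 17452)/(-21402 + 33810) = ((5 + 2730)/145 + 17452)/12408 = ((1/145)*2735 + 17452)*(1/12408) = (547/29 + 17452)*(1/12408) = (506655/29)*(1/12408) = 168885/119944 ≈ 1.4080)
-Y = -1*168885/119944 = -168885/119944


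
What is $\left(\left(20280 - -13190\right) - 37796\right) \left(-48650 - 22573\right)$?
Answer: $308110698$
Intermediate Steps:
$\left(\left(20280 - -13190\right) - 37796\right) \left(-48650 - 22573\right) = \left(\left(20280 + 13190\right) - 37796\right) \left(-71223\right) = \left(33470 - 37796\right) \left(-71223\right) = \left(-4326\right) \left(-71223\right) = 308110698$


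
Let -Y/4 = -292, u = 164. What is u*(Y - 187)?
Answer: 160884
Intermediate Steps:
Y = 1168 (Y = -4*(-292) = 1168)
u*(Y - 187) = 164*(1168 - 187) = 164*981 = 160884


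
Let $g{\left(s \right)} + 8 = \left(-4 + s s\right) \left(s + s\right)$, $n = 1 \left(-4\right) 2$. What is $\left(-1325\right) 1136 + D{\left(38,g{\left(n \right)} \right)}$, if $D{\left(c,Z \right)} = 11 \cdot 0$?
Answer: $-1505200$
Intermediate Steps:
$n = -8$ ($n = \left(-4\right) 2 = -8$)
$g{\left(s \right)} = -8 + 2 s \left(-4 + s^{2}\right)$ ($g{\left(s \right)} = -8 + \left(-4 + s s\right) \left(s + s\right) = -8 + \left(-4 + s^{2}\right) 2 s = -8 + 2 s \left(-4 + s^{2}\right)$)
$D{\left(c,Z \right)} = 0$
$\left(-1325\right) 1136 + D{\left(38,g{\left(n \right)} \right)} = \left(-1325\right) 1136 + 0 = -1505200 + 0 = -1505200$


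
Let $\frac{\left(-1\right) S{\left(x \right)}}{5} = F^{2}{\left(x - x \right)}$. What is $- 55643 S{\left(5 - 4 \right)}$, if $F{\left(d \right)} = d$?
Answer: $0$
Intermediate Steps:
$S{\left(x \right)} = 0$ ($S{\left(x \right)} = - 5 \left(x - x\right)^{2} = - 5 \cdot 0^{2} = \left(-5\right) 0 = 0$)
$- 55643 S{\left(5 - 4 \right)} = \left(-55643\right) 0 = 0$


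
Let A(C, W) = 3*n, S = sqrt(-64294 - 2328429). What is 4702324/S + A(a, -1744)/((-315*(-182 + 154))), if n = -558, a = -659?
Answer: -93/490 - 4702324*I*sqrt(2392723)/2392723 ≈ -0.1898 - 3039.9*I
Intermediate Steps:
S = I*sqrt(2392723) (S = sqrt(-2392723) = I*sqrt(2392723) ≈ 1546.8*I)
A(C, W) = -1674 (A(C, W) = 3*(-558) = -1674)
4702324/S + A(a, -1744)/((-315*(-182 + 154))) = 4702324/((I*sqrt(2392723))) - 1674*(-1/(315*(-182 + 154))) = 4702324*(-I*sqrt(2392723)/2392723) - 1674/((-315*(-28))) = -4702324*I*sqrt(2392723)/2392723 - 1674/8820 = -4702324*I*sqrt(2392723)/2392723 - 1674*1/8820 = -4702324*I*sqrt(2392723)/2392723 - 93/490 = -93/490 - 4702324*I*sqrt(2392723)/2392723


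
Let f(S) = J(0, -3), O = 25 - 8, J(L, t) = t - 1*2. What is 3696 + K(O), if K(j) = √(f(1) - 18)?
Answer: 3696 + I*√23 ≈ 3696.0 + 4.7958*I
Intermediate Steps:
J(L, t) = -2 + t (J(L, t) = t - 2 = -2 + t)
O = 17
f(S) = -5 (f(S) = -2 - 3 = -5)
K(j) = I*√23 (K(j) = √(-5 - 18) = √(-23) = I*√23)
3696 + K(O) = 3696 + I*√23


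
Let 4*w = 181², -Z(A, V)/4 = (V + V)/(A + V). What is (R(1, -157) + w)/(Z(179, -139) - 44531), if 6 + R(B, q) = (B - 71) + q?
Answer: -22735/127152 ≈ -0.17880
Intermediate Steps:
Z(A, V) = -8*V/(A + V) (Z(A, V) = -4*(V + V)/(A + V) = -4*2*V/(A + V) = -8*V/(A + V))
w = 32761/4 (w = (¼)*181² = (¼)*32761 = 32761/4 ≈ 8190.3)
R(B, q) = -77 + B + q (R(B, q) = -6 + ((B - 71) + q) = -6 + ((-71 + B) + q) = -6 + (-71 + B + q) = -77 + B + q)
(R(1, -157) + w)/(Z(179, -139) - 44531) = ((-77 + 1 - 157) + 32761/4)/(-8*(-139)/(179 - 139) - 44531) = (-233 + 32761/4)/(-8*(-139)/40 - 44531) = 31829/(4*(-8*(-139)*1/40 - 44531)) = 31829/(4*(139/5 - 44531)) = 31829/(4*(-222516/5)) = (31829/4)*(-5/222516) = -22735/127152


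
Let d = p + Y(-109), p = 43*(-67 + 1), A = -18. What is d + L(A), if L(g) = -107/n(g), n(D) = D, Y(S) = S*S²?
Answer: -23361499/18 ≈ -1.2979e+6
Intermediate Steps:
Y(S) = S³
p = -2838 (p = 43*(-66) = -2838)
L(g) = -107/g
d = -1297867 (d = -2838 + (-109)³ = -2838 - 1295029 = -1297867)
d + L(A) = -1297867 - 107/(-18) = -1297867 - 107*(-1/18) = -1297867 + 107/18 = -23361499/18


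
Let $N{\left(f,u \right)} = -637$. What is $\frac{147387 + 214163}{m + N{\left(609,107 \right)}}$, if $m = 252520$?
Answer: $\frac{361550}{251883} \approx 1.4354$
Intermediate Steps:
$\frac{147387 + 214163}{m + N{\left(609,107 \right)}} = \frac{147387 + 214163}{252520 - 637} = \frac{361550}{251883}$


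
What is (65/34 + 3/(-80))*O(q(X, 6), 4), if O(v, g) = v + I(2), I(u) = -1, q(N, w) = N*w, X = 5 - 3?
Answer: 28039/1360 ≈ 20.617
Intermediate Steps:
X = 2
O(v, g) = -1 + v (O(v, g) = v - 1 = -1 + v)
(65/34 + 3/(-80))*O(q(X, 6), 4) = (65/34 + 3/(-80))*(-1 + 2*6) = (65*(1/34) + 3*(-1/80))*(-1 + 12) = (65/34 - 3/80)*11 = (2549/1360)*11 = 28039/1360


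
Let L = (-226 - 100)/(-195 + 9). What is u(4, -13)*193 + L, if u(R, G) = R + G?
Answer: -161378/93 ≈ -1735.2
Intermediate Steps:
u(R, G) = G + R
L = 163/93 (L = -326/(-186) = -326*(-1/186) = 163/93 ≈ 1.7527)
u(4, -13)*193 + L = (-13 + 4)*193 + 163/93 = -9*193 + 163/93 = -1737 + 163/93 = -161378/93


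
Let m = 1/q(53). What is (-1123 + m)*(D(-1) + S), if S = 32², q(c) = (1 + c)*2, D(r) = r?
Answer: -41357503/36 ≈ -1.1488e+6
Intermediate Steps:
q(c) = 2 + 2*c
S = 1024
m = 1/108 (m = 1/(2 + 2*53) = 1/(2 + 106) = 1/108 ≈ 0.0092593)
(-1123 + m)*(D(-1) + S) = (-1123 + 1/108)*(-1 + 1024) = -121283/108*1023 = -41357503/36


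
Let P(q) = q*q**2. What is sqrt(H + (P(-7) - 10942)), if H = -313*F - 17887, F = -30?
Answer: 3*I*sqrt(2198) ≈ 140.65*I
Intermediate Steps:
P(q) = q**3
H = -8497 (H = -313*(-30) - 17887 = 9390 - 17887 = -8497)
sqrt(H + (P(-7) - 10942)) = sqrt(-8497 + ((-7)**3 - 10942)) = sqrt(-8497 + (-343 - 10942)) = sqrt(-8497 - 11285) = sqrt(-19782) = 3*I*sqrt(2198)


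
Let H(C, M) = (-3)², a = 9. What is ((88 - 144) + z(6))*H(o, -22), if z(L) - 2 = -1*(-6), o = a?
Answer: -432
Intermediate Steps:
o = 9
H(C, M) = 9
z(L) = 8 (z(L) = 2 - 1*(-6) = 2 + 6 = 8)
((88 - 144) + z(6))*H(o, -22) = ((88 - 144) + 8)*9 = (-56 + 8)*9 = -48*9 = -432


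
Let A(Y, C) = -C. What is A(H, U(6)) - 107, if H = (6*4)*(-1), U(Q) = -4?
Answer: -103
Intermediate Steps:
H = -24 (H = 24*(-1) = -24)
A(H, U(6)) - 107 = -1*(-4) - 107 = 4 - 107 = -103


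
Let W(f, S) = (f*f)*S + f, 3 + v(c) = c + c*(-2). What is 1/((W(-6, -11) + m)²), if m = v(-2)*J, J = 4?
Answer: 1/164836 ≈ 6.0666e-6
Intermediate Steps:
v(c) = -3 - c (v(c) = -3 + (c + c*(-2)) = -3 + (c - 2*c) = -3 - c)
W(f, S) = f + S*f² (W(f, S) = f²*S + f = S*f² + f = f + S*f²)
m = -4 (m = (-3 - 1*(-2))*4 = (-3 + 2)*4 = -1*4 = -4)
1/((W(-6, -11) + m)²) = 1/((-6*(1 - 11*(-6)) - 4)²) = 1/((-6*(1 + 66) - 4)²) = 1/((-6*67 - 4)²) = 1/((-402 - 4)²) = 1/((-406)²) = 1/164836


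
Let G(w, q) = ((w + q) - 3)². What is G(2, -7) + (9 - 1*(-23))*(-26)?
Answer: -768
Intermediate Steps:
G(w, q) = (-3 + q + w)² (G(w, q) = ((q + w) - 3)² = (-3 + q + w)²)
G(2, -7) + (9 - 1*(-23))*(-26) = (-3 - 7 + 2)² + (9 - 1*(-23))*(-26) = (-8)² + (9 + 23)*(-26) = 64 + 32*(-26) = 64 - 832 = -768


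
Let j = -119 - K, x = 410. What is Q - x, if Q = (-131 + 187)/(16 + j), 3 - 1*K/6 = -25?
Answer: -111166/271 ≈ -410.21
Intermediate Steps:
K = 168 (K = 18 - 6*(-25) = 18 + 150 = 168)
j = -287 (j = -119 - 1*168 = -119 - 168 = -287)
Q = -56/271 (Q = (-131 + 187)/(16 - 287) = 56/(-271) = 56*(-1/271) = -56/271 ≈ -0.20664)
Q - x = -56/271 - 1*410 = -56/271 - 410 = -111166/271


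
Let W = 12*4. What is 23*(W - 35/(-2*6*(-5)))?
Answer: 13087/12 ≈ 1090.6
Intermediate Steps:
W = 48
23*(W - 35/(-2*6*(-5))) = 23*(48 - 35/(-2*6*(-5))) = 23*(48 - 35/((-12*(-5)))) = 23*(48 - 35/60) = 23*(48 - 35*1/60) = 23*(48 - 7/12) = 23*(569/12) = 13087/12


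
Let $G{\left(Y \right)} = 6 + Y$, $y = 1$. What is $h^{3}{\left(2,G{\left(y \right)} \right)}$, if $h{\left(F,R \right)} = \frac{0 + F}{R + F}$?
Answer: $\frac{8}{729} \approx 0.010974$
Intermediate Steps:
$h{\left(F,R \right)} = \frac{F}{F + R}$
$h^{3}{\left(2,G{\left(y \right)} \right)} = \left(\frac{2}{2 + \left(6 + 1\right)}\right)^{3} = \left(\frac{2}{2 + 7}\right)^{3} = \left(\frac{2}{9}\right)^{3} = \frac{8}{729}$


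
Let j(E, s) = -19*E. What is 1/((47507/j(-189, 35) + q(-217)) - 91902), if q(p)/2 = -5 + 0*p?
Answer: -3591/330008485 ≈ -1.0882e-5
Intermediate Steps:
q(p) = -10 (q(p) = 2*(-5 + 0*p) = 2*(-5 + 0) = 2*(-5) = -10)
1/((47507/j(-189, 35) + q(-217)) - 91902) = 1/((47507/((-19*(-189))) - 10) - 91902) = 1/((47507/3591 - 10) - 91902) = 1/(11597/3591 - 91902) = 1/(-330008485/3591) = -3591/330008485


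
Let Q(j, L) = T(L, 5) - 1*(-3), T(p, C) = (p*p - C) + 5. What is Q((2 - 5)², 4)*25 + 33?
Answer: 508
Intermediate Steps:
T(p, C) = 5 + p² - C (T(p, C) = (p² - C) + 5 = 5 + p² - C)
Q(j, L) = 3 + L² (Q(j, L) = (5 + L² - 1*5) - 1*(-3) = (5 + L² - 5) + 3 = L² + 3 = 3 + L²)
Q((2 - 5)², 4)*25 + 33 = (3 + 4²)*25 + 33 = (3 + 16)*25 + 33 = 19*25 + 33 = 475 + 33 = 508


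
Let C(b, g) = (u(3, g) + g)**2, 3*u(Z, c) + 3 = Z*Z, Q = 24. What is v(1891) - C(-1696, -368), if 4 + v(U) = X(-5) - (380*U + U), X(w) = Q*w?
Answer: -854551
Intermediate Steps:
u(Z, c) = -1 + Z**2/3 (u(Z, c) = -1 + (Z*Z)/3 = -1 + Z**2/3)
C(b, g) = (2 + g)**2 (C(b, g) = ((-1 + (1/3)*3**2) + g)**2 = ((-1 + (1/3)*9) + g)**2 = ((-1 + 3) + g)**2 = (2 + g)**2)
X(w) = 24*w
v(U) = -124 - 381*U (v(U) = -4 + (24*(-5) - (380*U + U)) = -4 + (-120 - 381*U) = -124 - 381*U)
v(1891) - C(-1696, -368) = (-124 - 381*1891) - (2 - 368)**2 = (-124 - 720471) - 1*(-366)**2 = -720595 - 1*133956 = -720595 - 133956 = -854551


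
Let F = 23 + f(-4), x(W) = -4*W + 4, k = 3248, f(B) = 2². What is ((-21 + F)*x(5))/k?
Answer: -6/203 ≈ -0.029557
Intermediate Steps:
f(B) = 4
x(W) = 4 - 4*W
F = 27 (F = 23 + 4 = 27)
((-21 + F)*x(5))/k = ((-21 + 27)*(4 - 4*5))/3248 = (6*(4 - 20))*(1/3248) = (6*(-16))*(1/3248) = -96*1/3248 = -6/203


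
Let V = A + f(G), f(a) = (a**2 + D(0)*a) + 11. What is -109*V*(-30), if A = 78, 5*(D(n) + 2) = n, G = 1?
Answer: 287760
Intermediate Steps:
D(n) = -2 + n/5
f(a) = 11 + a**2 - 2*a (f(a) = (a**2 + (-2 + (1/5)*0)*a) + 11 = (a**2 + (-2 + 0)*a) + 11 = (a**2 - 2*a) + 11 = 11 + a**2 - 2*a)
V = 88 (V = 78 + (11 + 1**2 - 2*1) = 78 + (11 + 1 - 2) = 78 + 10 = 88)
-109*V*(-30) = -109*88*(-30) = -9592*(-30) = 287760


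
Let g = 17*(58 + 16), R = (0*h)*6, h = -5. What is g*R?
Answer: 0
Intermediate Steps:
R = 0 (R = (0*(-5))*6 = 0*6 = 0)
g = 1258 (g = 17*74 = 1258)
g*R = 1258*0 = 0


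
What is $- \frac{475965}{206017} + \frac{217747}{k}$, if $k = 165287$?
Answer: $- \frac{4830177608}{4864561697} \approx -0.99293$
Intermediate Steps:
$- \frac{475965}{206017} + \frac{217747}{k} = - \frac{475965}{206017} + \frac{217747}{165287} = \left(-475965\right) \frac{1}{206017} + 217747 \cdot \frac{1}{165287} = - \frac{67995}{29431} + \frac{217747}{165287} = - \frac{4830177608}{4864561697}$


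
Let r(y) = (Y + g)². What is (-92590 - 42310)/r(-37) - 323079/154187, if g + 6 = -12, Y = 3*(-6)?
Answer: -5304634171/49956588 ≈ -106.18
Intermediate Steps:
Y = -18
g = -18 (g = -6 - 12 = -18)
r(y) = 1296 (r(y) = (-18 - 18)² = (-36)² = 1296)
(-92590 - 42310)/r(-37) - 323079/154187 = (-92590 - 42310)/1296 - 323079/154187 = -134900*1/1296 - 323079*1/154187 = -33725/324 - 323079/154187 = -5304634171/49956588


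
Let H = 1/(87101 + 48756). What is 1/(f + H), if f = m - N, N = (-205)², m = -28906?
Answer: -135857/9636472866 ≈ -1.4098e-5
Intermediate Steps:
N = 42025
H = 1/135857 ≈ 7.3607e-6
f = -70931 (f = -28906 - 1*42025 = -28906 - 42025 = -70931)
1/(f + H) = 1/(-70931 + 1/135857) = 1/(-9636472866/135857) = -135857/9636472866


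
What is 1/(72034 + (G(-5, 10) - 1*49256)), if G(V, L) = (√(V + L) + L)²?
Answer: 22883/523629689 - 20*√5/523629689 ≈ 4.3615e-5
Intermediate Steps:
G(V, L) = (L + √(L + V))² (G(V, L) = (√(L + V) + L)² = (L + √(L + V))²)
1/(72034 + (G(-5, 10) - 1*49256)) = 1/(72034 + ((10 + √(10 - 5))² - 1*49256)) = 1/(72034 + ((10 + √5)² - 49256)) = 1/(72034 + (-49256 + (10 + √5)²)) = 1/(22778 + (10 + √5)²)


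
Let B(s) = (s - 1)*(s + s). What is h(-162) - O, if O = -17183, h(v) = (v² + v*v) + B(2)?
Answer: 69675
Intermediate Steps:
B(s) = 2*s*(-1 + s) (B(s) = (-1 + s)*(2*s) = 2*s*(-1 + s))
h(v) = 4 + 2*v² (h(v) = (v² + v*v) + 2*2*(-1 + 2) = (v² + v²) + 2*2*1 = 2*v² + 4 = 4 + 2*v²)
h(-162) - O = (4 + 2*(-162)²) - 1*(-17183) = (4 + 2*26244) + 17183 = (4 + 52488) + 17183 = 52492 + 17183 = 69675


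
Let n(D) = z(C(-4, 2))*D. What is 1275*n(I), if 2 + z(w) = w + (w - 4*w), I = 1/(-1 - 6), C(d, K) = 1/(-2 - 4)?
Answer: 2125/7 ≈ 303.57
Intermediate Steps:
C(d, K) = -⅙ (C(d, K) = 1/(-6) = -⅙)
I = -⅐ (I = 1/(-7) = -⅐ ≈ -0.14286)
z(w) = -2 - 2*w (z(w) = -2 + (w + (w - 4*w)) = -2 + (w - 3*w) = -2 - 2*w)
n(D) = -5*D/3 (n(D) = (-2 - 2*(-⅙))*D = (-2 + ⅓)*D = -5*D/3)
1275*n(I) = 1275*(-5/3*(-⅐)) = 1275*(5/21) = 2125/7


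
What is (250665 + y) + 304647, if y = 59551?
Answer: 614863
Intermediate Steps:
(250665 + y) + 304647 = (250665 + 59551) + 304647 = 310216 + 304647 = 614863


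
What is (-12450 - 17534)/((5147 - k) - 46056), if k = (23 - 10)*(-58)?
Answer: 29984/40155 ≈ 0.74671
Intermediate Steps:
k = -754 (k = 13*(-58) = -754)
(-12450 - 17534)/((5147 - k) - 46056) = (-12450 - 17534)/((5147 - 1*(-754)) - 46056) = -29984/((5147 + 754) - 46056) = -29984/(5901 - 46056) = -29984/(-40155) = -29984*(-1/40155) = 29984/40155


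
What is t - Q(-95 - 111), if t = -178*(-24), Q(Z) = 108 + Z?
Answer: 4370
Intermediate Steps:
t = 4272
t - Q(-95 - 111) = 4272 - (108 + (-95 - 111)) = 4272 - (108 - 206) = 4272 - 1*(-98) = 4272 + 98 = 4370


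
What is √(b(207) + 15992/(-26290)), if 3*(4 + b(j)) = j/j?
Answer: I*√6648070605/39435 ≈ 2.0676*I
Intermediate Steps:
b(j) = -11/3 (b(j) = -4 + (j/j)/3 = -4 + (⅓)*1 = -4 + ⅓ = -11/3)
√(b(207) + 15992/(-26290)) = √(-11/3 + 15992/(-26290)) = √(-11/3 + 15992*(-1/26290)) = √(-11/3 - 7996/13145) = √(-168583/39435) = I*√6648070605/39435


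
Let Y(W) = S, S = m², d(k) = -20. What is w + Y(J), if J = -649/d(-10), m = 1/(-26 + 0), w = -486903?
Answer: -329146427/676 ≈ -4.8690e+5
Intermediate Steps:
m = -1/26 (m = 1/(-26) = -1/26 ≈ -0.038462)
J = 649/20 (J = -649/(-20) = -649*(-1/20) = 649/20 ≈ 32.450)
S = 1/676 (S = (-1/26)² = 1/676 ≈ 0.0014793)
Y(W) = 1/676
w + Y(J) = -486903 + 1/676 = -329146427/676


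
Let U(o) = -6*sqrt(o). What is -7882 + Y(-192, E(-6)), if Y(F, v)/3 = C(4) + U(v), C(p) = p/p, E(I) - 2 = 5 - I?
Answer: -7879 - 18*sqrt(13) ≈ -7943.9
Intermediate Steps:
E(I) = 7 - I (E(I) = 2 + (5 - I) = 7 - I)
C(p) = 1
Y(F, v) = 3 - 18*sqrt(v) (Y(F, v) = 3*(1 - 6*sqrt(v)) = 3 - 18*sqrt(v))
-7882 + Y(-192, E(-6)) = -7882 + (3 - 18*sqrt(7 - 1*(-6))) = -7882 + (3 - 18*sqrt(7 + 6)) = -7882 + (3 - 18*sqrt(13)) = -7879 - 18*sqrt(13)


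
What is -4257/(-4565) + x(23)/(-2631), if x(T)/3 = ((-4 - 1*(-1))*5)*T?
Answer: 482574/363955 ≈ 1.3259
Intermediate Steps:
x(T) = -45*T (x(T) = 3*(((-4 - 1*(-1))*5)*T) = 3*(((-4 + 1)*5)*T) = 3*((-3*5)*T) = 3*(-15*T) = -45*T)
-4257/(-4565) + x(23)/(-2631) = -4257/(-4565) - 45*23/(-2631) = -4257*(-1/4565) - 1035*(-1/2631) = 387/415 + 345/877 = 482574/363955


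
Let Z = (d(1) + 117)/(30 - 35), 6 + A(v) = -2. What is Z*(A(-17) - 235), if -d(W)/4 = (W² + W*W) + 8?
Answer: 18711/5 ≈ 3742.2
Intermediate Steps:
d(W) = -32 - 8*W² (d(W) = -4*((W² + W*W) + 8) = -4*((W² + W²) + 8) = -4*(2*W² + 8) = -4*(8 + 2*W²) = -32 - 8*W²)
A(v) = -8 (A(v) = -6 - 2 = -8)
Z = -77/5 (Z = ((-32 - 8*1²) + 117)/(30 - 35) = ((-32 - 8*1) + 117)/(-5) = ((-32 - 8) + 117)*(-⅕) = (-40 + 117)*(-⅕) = 77*(-⅕) = -77/5 ≈ -15.400)
Z*(A(-17) - 235) = -77*(-8 - 235)/5 = -77/5*(-243) = 18711/5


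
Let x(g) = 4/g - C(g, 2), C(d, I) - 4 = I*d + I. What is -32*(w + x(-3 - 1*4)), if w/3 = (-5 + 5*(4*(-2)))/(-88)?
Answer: -22084/77 ≈ -286.81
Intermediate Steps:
C(d, I) = 4 + I + I*d (C(d, I) = 4 + (I*d + I) = 4 + (I + I*d) = 4 + I + I*d)
w = 135/88 (w = 3*((-5 + 5*(4*(-2)))/(-88)) = 3*((-5 + 5*(-8))*(-1/88)) = 3*((-5 - 40)*(-1/88)) = 3*(-45*(-1/88)) = 3*(45/88) = 135/88 ≈ 1.5341)
x(g) = -6 - 2*g + 4/g (x(g) = 4/g - (4 + 2 + 2*g) = 4/g - (6 + 2*g) = 4/g + (-6 - 2*g) = -6 - 2*g + 4/g)
-32*(w + x(-3 - 1*4)) = -32*(135/88 + (-6 - 2*(-3 - 1*4) + 4/(-3 - 1*4))) = -32*(135/88 + (-6 - 2*(-3 - 4) + 4/(-3 - 4))) = -32*(135/88 + (-6 - 2*(-7) + 4/(-7))) = -32*(135/88 + (-6 + 14 + 4*(-1/7))) = -32*(135/88 + (-6 + 14 - 4/7)) = -32*(135/88 + 52/7) = -32*5521/616 = -22084/77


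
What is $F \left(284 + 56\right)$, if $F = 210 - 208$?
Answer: $680$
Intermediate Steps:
$F = 2$
$F \left(284 + 56\right) = 2 \left(284 + 56\right) = 2 \cdot 340 = 680$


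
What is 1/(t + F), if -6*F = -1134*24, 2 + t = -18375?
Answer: -1/13841 ≈ -7.2249e-5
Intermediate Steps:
t = -18377 (t = -2 - 18375 = -18377)
F = 4536 (F = -(-189)*24 = -⅙*(-27216) = 4536)
1/(t + F) = 1/(-18377 + 4536) = 1/(-13841) = -1/13841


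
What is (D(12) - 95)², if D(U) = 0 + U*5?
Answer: 1225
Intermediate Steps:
D(U) = 5*U (D(U) = 0 + 5*U = 5*U)
(D(12) - 95)² = (5*12 - 95)² = (60 - 95)² = (-35)² = 1225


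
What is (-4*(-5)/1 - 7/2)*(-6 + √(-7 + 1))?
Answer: -99 + 33*I*√6/2 ≈ -99.0 + 40.417*I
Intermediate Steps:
(-4*(-5)/1 - 7/2)*(-6 + √(-7 + 1)) = (20*1 - 7*½)*(-6 + √(-6)) = (20 - 7/2)*(-6 + I*√6) = 33*(-6 + I*√6)/2 = -99 + 33*I*√6/2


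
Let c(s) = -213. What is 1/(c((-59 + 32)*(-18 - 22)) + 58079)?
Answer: 1/57866 ≈ 1.7281e-5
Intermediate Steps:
1/(c((-59 + 32)*(-18 - 22)) + 58079) = 1/(-213 + 58079) = 1/57866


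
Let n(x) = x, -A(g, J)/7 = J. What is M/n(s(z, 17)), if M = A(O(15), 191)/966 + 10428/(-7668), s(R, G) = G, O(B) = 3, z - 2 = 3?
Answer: -80657/499698 ≈ -0.16141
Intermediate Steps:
z = 5 (z = 2 + 3 = 5)
A(g, J) = -7*J
M = -80657/29394 (M = -7*191/966 + 10428/(-7668) = -1337*1/966 + 10428*(-1/7668) = -191/138 - 869/639 = -80657/29394 ≈ -2.7440)
M/n(s(z, 17)) = -80657/29394/17 = -80657/29394*1/17 = -80657/499698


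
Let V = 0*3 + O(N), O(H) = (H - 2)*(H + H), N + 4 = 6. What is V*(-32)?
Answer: 0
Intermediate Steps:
N = 2 (N = -4 + 6 = 2)
O(H) = 2*H*(-2 + H) (O(H) = (-2 + H)*(2*H) = 2*H*(-2 + H))
V = 0 (V = 0*3 + 2*2*(-2 + 2) = 0 + 2*2*0 = 0 + 0 = 0)
V*(-32) = 0*(-32) = 0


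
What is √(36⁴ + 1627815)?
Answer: √3307431 ≈ 1818.6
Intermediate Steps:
√(36⁴ + 1627815) = √(1679616 + 1627815) = √3307431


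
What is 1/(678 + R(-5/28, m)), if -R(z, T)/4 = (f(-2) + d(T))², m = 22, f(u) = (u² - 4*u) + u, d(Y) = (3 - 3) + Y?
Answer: -1/3418 ≈ -0.00029257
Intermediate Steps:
d(Y) = Y (d(Y) = 0 + Y = Y)
f(u) = u² - 3*u
R(z, T) = -4*(10 + T)² (R(z, T) = -4*(-2*(-3 - 2) + T)² = -4*(-2*(-5) + T)² = -4*(10 + T)²)
1/(678 + R(-5/28, m)) = 1/(678 - 4*(10 + 22)²) = 1/(678 - 4*32²) = 1/(678 - 4*1024) = 1/(678 - 4096) = 1/(-3418) = -1/3418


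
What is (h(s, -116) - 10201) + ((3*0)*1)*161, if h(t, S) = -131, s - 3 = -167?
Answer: -10332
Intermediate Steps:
s = -164 (s = 3 - 167 = -164)
(h(s, -116) - 10201) + ((3*0)*1)*161 = (-131 - 10201) + ((3*0)*1)*161 = -10332 + (0*1)*161 = -10332 + 0*161 = -10332 + 0 = -10332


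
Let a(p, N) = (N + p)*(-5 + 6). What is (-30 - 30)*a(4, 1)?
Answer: -300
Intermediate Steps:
a(p, N) = N + p (a(p, N) = (N + p)*1 = N + p)
(-30 - 30)*a(4, 1) = (-30 - 30)*(1 + 4) = -60*5 = -300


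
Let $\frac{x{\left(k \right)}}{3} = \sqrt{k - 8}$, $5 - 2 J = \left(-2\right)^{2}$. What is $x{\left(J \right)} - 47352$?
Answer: $-47352 + \frac{3 i \sqrt{30}}{2} \approx -47352.0 + 8.2158 i$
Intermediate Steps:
$J = \frac{1}{2}$ ($J = \frac{5}{2} - \frac{\left(-2\right)^{2}}{2} = \frac{5}{2} - 2 = \frac{1}{2} \approx 0.5$)
$x{\left(k \right)} = 3 \sqrt{-8 + k}$ ($x{\left(k \right)} = 3 \sqrt{k - 8} = 3 \sqrt{-8 + k}$)
$x{\left(J \right)} - 47352 = 3 \sqrt{-8 + \frac{1}{2}} - 47352 = 3 \sqrt{- \frac{15}{2}} - 47352 = 3 \frac{i \sqrt{30}}{2} - 47352 = \frac{3 i \sqrt{30}}{2} - 47352 = -47352 + \frac{3 i \sqrt{30}}{2}$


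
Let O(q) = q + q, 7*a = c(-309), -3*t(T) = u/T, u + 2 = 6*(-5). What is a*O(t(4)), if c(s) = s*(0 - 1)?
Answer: 1648/7 ≈ 235.43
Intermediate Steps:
c(s) = -s (c(s) = s*(-1) = -s)
u = -32 (u = -2 + 6*(-5) = -2 - 30 = -32)
t(T) = 32/(3*T) (t(T) = -(-32)/(3*T) = 32/(3*T))
a = 309/7 (a = (-1*(-309))/7 = (1/7)*309 = 309/7 ≈ 44.143)
O(q) = 2*q
a*O(t(4)) = 309*(2*((32/3)/4))/7 = 309*(2*((32/3)*(1/4)))/7 = 309*(2*(8/3))/7 = (309/7)*(16/3) = 1648/7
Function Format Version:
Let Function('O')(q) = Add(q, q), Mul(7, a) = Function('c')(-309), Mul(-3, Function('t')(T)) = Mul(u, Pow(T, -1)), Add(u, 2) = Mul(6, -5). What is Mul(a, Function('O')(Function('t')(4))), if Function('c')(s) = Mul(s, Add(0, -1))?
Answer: Rational(1648, 7) ≈ 235.43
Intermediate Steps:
Function('c')(s) = Mul(-1, s) (Function('c')(s) = Mul(s, -1) = Mul(-1, s))
u = -32 (u = Add(-2, Mul(6, -5)) = Add(-2, -30) = -32)
Function('t')(T) = Mul(Rational(32, 3), Pow(T, -1)) (Function('t')(T) = Mul(Rational(-1, 3), Mul(-32, Pow(T, -1))) = Mul(Rational(32, 3), Pow(T, -1)))
a = Rational(309, 7) (a = Mul(Rational(1, 7), Mul(-1, -309)) = Mul(Rational(1, 7), 309) = Rational(309, 7) ≈ 44.143)
Function('O')(q) = Mul(2, q)
Mul(a, Function('O')(Function('t')(4))) = Mul(Rational(309, 7), Mul(2, Mul(Rational(32, 3), Pow(4, -1)))) = Mul(Rational(309, 7), Mul(2, Mul(Rational(32, 3), Rational(1, 4)))) = Mul(Rational(309, 7), Mul(2, Rational(8, 3))) = Mul(Rational(309, 7), Rational(16, 3)) = Rational(1648, 7)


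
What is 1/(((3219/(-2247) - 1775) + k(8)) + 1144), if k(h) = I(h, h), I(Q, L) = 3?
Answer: -749/471445 ≈ -0.0015887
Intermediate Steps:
k(h) = 3
1/(((3219/(-2247) - 1775) + k(8)) + 1144) = 1/(((3219/(-2247) - 1775) + 3) + 1144) = 1/(((3219*(-1/2247) - 1775) + 3) + 1144) = 1/(((-1073/749 - 1775) + 3) + 1144) = 1/((-1330548/749 + 3) + 1144) = 1/(-1328301/749 + 1144) = 1/(-471445/749) = -749/471445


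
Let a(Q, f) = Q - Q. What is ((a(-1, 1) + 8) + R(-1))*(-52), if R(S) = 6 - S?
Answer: -780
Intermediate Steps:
a(Q, f) = 0
((a(-1, 1) + 8) + R(-1))*(-52) = ((0 + 8) + (6 - 1*(-1)))*(-52) = (8 + (6 + 1))*(-52) = (8 + 7)*(-52) = 15*(-52) = -780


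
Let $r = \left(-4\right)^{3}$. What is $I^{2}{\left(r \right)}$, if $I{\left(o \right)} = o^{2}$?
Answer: $16777216$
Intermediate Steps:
$r = -64$
$I^{2}{\left(r \right)} = \left(\left(-64\right)^{2}\right)^{2} = 4096^{2} = 16777216$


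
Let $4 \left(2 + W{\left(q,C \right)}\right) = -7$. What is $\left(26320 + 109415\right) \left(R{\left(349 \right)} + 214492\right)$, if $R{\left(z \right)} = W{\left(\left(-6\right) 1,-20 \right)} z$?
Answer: $\frac{115745713755}{4} \approx 2.8936 \cdot 10^{10}$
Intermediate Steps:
$W{\left(q,C \right)} = - \frac{15}{4}$ ($W{\left(q,C \right)} = -2 + \frac{1}{4} \left(-7\right) = -2 - \frac{7}{4} = - \frac{15}{4}$)
$R{\left(z \right)} = - \frac{15 z}{4}$
$\left(26320 + 109415\right) \left(R{\left(349 \right)} + 214492\right) = \left(26320 + 109415\right) \left(\left(- \frac{15}{4}\right) 349 + 214492\right) = 135735 \left(- \frac{5235}{4} + 214492\right) = 135735 \cdot \frac{852733}{4} = \frac{115745713755}{4}$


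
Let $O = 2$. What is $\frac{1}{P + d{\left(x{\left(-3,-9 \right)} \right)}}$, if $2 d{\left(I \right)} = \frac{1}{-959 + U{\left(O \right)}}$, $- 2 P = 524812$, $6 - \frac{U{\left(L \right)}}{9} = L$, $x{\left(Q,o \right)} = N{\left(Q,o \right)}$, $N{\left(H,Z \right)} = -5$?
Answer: $- \frac{1846}{484401477} \approx -3.8109 \cdot 10^{-6}$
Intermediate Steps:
$x{\left(Q,o \right)} = -5$
$U{\left(L \right)} = 54 - 9 L$
$P = -262406$ ($P = \left(- \frac{1}{2}\right) 524812 = -262406$)
$d{\left(I \right)} = - \frac{1}{1846}$ ($d{\left(I \right)} = \frac{1}{2 \left(-959 + \left(54 - 18\right)\right)} = \frac{1}{2 \left(-959 + 36\right)} = \frac{1}{2 \left(-923\right)} = \frac{1}{2} \left(- \frac{1}{923}\right) = - \frac{1}{1846}$)
$\frac{1}{P + d{\left(x{\left(-3,-9 \right)} \right)}} = \frac{1}{-262406 - \frac{1}{1846}} = \frac{1}{- \frac{484401477}{1846}} = - \frac{1846}{484401477}$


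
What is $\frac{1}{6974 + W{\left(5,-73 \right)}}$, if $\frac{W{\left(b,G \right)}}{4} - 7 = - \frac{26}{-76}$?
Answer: $\frac{19}{133064} \approx 0.00014279$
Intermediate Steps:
$W{\left(b,G \right)} = \frac{558}{19}$ ($W{\left(b,G \right)} = 28 + 4 \left(- \frac{26}{-76}\right) = 28 + 4 \left(\left(-26\right) \left(- \frac{1}{76}\right)\right) = 28 + 4 \cdot \frac{13}{38} = 28 + \frac{26}{19} = \frac{558}{19}$)
$\frac{1}{6974 + W{\left(5,-73 \right)}} = \frac{1}{6974 + \frac{558}{19}} = \frac{1}{\frac{133064}{19}} = \frac{19}{133064}$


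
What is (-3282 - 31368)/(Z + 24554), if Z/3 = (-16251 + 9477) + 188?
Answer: -1575/218 ≈ -7.2248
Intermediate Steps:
Z = -19758 (Z = 3*((-16251 + 9477) + 188) = 3*(-6774 + 188) = 3*(-6586) = -19758)
(-3282 - 31368)/(Z + 24554) = (-3282 - 31368)/(-19758 + 24554) = -34650/4796 = -34650*1/4796 = -1575/218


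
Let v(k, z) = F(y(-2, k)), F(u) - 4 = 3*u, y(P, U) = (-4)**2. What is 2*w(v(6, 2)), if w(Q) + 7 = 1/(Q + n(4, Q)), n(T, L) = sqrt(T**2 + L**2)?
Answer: -41/2 + sqrt(170)/2 ≈ -13.981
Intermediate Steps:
y(P, U) = 16
F(u) = 4 + 3*u
n(T, L) = sqrt(L**2 + T**2)
v(k, z) = 52 (v(k, z) = 4 + 3*16 = 4 + 48 = 52)
w(Q) = -7 + 1/(Q + sqrt(16 + Q**2)) (w(Q) = -7 + 1/(Q + sqrt(Q**2 + 4**2)) = -7 + 1/(Q + sqrt(Q**2 + 16)) = -7 + 1/(Q + sqrt(16 + Q**2)))
2*w(v(6, 2)) = 2*((1 - 7*52 - 7*sqrt(16 + 52**2))/(52 + sqrt(16 + 52**2))) = 2*((1 - 364 - 7*sqrt(16 + 2704))/(52 + sqrt(16 + 2704))) = 2*((1 - 364 - 28*sqrt(170))/(52 + sqrt(2720))) = 2*((1 - 364 - 28*sqrt(170))/(52 + 4*sqrt(170))) = 2*((-363 - 28*sqrt(170))/(52 + 4*sqrt(170))) = 2*(-363 - 28*sqrt(170))/(52 + 4*sqrt(170))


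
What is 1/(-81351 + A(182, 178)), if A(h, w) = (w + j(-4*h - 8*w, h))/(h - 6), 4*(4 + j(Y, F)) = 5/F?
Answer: -128128/10423214251 ≈ -1.2293e-5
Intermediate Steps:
j(Y, F) = -4 + 5/(4*F) (j(Y, F) = -4 + (5/F)/4 = -4 + 5/(4*F))
A(h, w) = (-4 + w + 5/(4*h))/(-6 + h) (A(h, w) = (w + (-4 + 5/(4*h)))/(h - 6) = (-4 + w + 5/(4*h))/(-6 + h))
1/(-81351 + A(182, 178)) = 1/(-81351 + (5/4 + 182*(-4 + 178))/(182*(-6 + 182))) = 1/(-81351 + (1/182)*(5/4 + 182*174)/176) = 1/(-81351 + (1/182)*(1/176)*(5/4 + 31668)) = 1/(-81351 + (1/182)*(1/176)*(126677/4)) = 1/(-81351 + 126677/128128) = 1/(-10423214251/128128) = -128128/10423214251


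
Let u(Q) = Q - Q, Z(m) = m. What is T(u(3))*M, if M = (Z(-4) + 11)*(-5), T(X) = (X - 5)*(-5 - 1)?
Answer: -1050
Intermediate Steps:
u(Q) = 0
T(X) = 30 - 6*X (T(X) = (-5 + X)*(-6) = 30 - 6*X)
M = -35 (M = (-4 + 11)*(-5) = 7*(-5) = -35)
T(u(3))*M = (30 - 6*0)*(-35) = (30 + 0)*(-35) = 30*(-35) = -1050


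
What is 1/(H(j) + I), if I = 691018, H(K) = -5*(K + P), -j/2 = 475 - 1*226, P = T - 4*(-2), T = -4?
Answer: 1/693488 ≈ 1.4420e-6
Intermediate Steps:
P = 4 (P = -4 - 4*(-2) = -4 + 8 = 4)
j = -498 (j = -2*(475 - 1*226) = -2*(475 - 226) = -2*249 = -498)
H(K) = -20 - 5*K (H(K) = -5*(K + 4) = -5*(4 + K) = -20 - 5*K)
1/(H(j) + I) = 1/((-20 - 5*(-498)) + 691018) = 1/((-20 + 2490) + 691018) = 1/(2470 + 691018) = 1/693488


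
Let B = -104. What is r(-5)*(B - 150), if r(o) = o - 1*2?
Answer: 1778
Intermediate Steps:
r(o) = -2 + o (r(o) = o - 2 = -2 + o)
r(-5)*(B - 150) = (-2 - 5)*(-104 - 150) = -7*(-254) = 1778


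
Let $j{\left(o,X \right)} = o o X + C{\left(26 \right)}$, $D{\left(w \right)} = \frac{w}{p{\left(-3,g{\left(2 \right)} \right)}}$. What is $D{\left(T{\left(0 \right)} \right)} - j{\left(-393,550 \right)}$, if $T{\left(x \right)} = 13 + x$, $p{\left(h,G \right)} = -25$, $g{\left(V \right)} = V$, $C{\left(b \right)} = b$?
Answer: $- \frac{2123674413}{25} \approx -8.4947 \cdot 10^{7}$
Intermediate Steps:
$D{\left(w \right)} = - \frac{w}{25}$ ($D{\left(w \right)} = \frac{w}{-25} = w \left(- \frac{1}{25}\right) = - \frac{w}{25}$)
$j{\left(o,X \right)} = 26 + X o^{2}$ ($j{\left(o,X \right)} = o o X + 26 = o^{2} X + 26 = X o^{2} + 26 = 26 + X o^{2}$)
$D{\left(T{\left(0 \right)} \right)} - j{\left(-393,550 \right)} = - \frac{13 + 0}{25} - \left(26 + 550 \left(-393\right)^{2}\right) = \left(- \frac{1}{25}\right) 13 - \left(26 + 550 \cdot 154449\right) = - \frac{13}{25} - \left(26 + 84946950\right) = - \frac{13}{25} - 84946976 = - \frac{2123674413}{25}$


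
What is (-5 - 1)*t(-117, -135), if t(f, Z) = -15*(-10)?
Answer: -900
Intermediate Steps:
t(f, Z) = 150
(-5 - 1)*t(-117, -135) = (-5 - 1)*150 = -6*150 = -900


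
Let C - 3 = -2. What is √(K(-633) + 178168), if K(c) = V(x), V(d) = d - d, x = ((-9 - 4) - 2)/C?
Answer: 2*√44542 ≈ 422.10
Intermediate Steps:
C = 1 (C = 3 - 2 = 1)
x = -15 (x = ((-9 - 4) - 2)/1 = (-13 - 2)*1 = -15*1 = -15)
V(d) = 0
K(c) = 0
√(K(-633) + 178168) = √(0 + 178168) = √178168 = 2*√44542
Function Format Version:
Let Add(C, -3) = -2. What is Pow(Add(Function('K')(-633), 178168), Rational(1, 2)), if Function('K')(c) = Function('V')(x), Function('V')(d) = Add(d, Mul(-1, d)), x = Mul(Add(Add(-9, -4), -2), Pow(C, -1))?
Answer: Mul(2, Pow(44542, Rational(1, 2))) ≈ 422.10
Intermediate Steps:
C = 1 (C = Add(3, -2) = 1)
x = -15 (x = Mul(Add(Add(-9, -4), -2), Pow(1, -1)) = Mul(Add(-13, -2), 1) = Mul(-15, 1) = -15)
Function('V')(d) = 0
Function('K')(c) = 0
Pow(Add(Function('K')(-633), 178168), Rational(1, 2)) = Pow(Add(0, 178168), Rational(1, 2)) = Pow(178168, Rational(1, 2)) = Mul(2, Pow(44542, Rational(1, 2)))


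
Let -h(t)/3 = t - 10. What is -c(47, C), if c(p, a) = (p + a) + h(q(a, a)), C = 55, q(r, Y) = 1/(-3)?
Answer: -133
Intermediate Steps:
q(r, Y) = -⅓
h(t) = 30 - 3*t (h(t) = -3*(t - 10) = -3*(-10 + t) = 30 - 3*t)
c(p, a) = 31 + a + p (c(p, a) = (p + a) + (30 - 3*(-⅓)) = (a + p) + (30 + 1) = (a + p) + 31 = 31 + a + p)
-c(47, C) = -(31 + 55 + 47) = -1*133 = -133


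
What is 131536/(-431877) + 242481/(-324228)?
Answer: -49123207015/46675538652 ≈ -1.0524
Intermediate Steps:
131536/(-431877) + 242481/(-324228) = 131536*(-1/431877) + 242481*(-1/324228) = -131536/431877 - 80827/108076 = -49123207015/46675538652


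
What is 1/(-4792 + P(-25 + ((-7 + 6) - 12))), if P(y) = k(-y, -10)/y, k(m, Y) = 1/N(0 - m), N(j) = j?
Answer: -1444/6919647 ≈ -0.00020868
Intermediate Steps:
k(m, Y) = -1/m (k(m, Y) = 1/(0 - m) = 1/(-m) = -1/m)
P(y) = y**(-2) (P(y) = (-1/((-y)))/y = (-(-1)/y)/y = 1/(y*y) = y**(-2))
1/(-4792 + P(-25 + ((-7 + 6) - 12))) = 1/(-4792 + (-25 + ((-7 + 6) - 12))**(-2)) = 1/(-4792 + (-25 + (-1 - 12))**(-2)) = 1/(-4792 + (-25 - 13)**(-2)) = 1/(-4792 + (-38)**(-2)) = 1/(-4792 + 1/1444) = 1/(-6919647/1444) = -1444/6919647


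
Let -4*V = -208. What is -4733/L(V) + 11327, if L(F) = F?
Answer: 584271/52 ≈ 11236.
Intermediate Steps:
V = 52 (V = -¼*(-208) = 52)
-4733/L(V) + 11327 = -4733/52 + 11327 = 584271/52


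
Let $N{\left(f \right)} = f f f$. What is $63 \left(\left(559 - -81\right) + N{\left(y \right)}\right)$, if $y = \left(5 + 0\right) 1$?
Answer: $48195$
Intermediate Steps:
$y = 5$ ($y = 5 \cdot 1 = 5$)
$N{\left(f \right)} = f^{3}$ ($N{\left(f \right)} = f^{2} f = f^{3}$)
$63 \left(\left(559 - -81\right) + N{\left(y \right)}\right) = 63 \left(\left(559 - -81\right) + 5^{3}\right) = 63 \left(\left(559 + 81\right) + 125\right) = 63 \left(640 + 125\right) = 63 \cdot 765 = 48195$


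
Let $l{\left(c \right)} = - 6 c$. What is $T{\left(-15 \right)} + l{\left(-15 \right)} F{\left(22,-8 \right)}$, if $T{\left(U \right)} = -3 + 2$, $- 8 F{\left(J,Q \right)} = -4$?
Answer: $44$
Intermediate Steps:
$F{\left(J,Q \right)} = \frac{1}{2}$ ($F{\left(J,Q \right)} = \left(- \frac{1}{8}\right) \left(-4\right) = \frac{1}{2}$)
$T{\left(U \right)} = -1$
$T{\left(-15 \right)} + l{\left(-15 \right)} F{\left(22,-8 \right)} = -1 + \left(-6\right) \left(-15\right) \frac{1}{2} = -1 + 90 \cdot \frac{1}{2} = -1 + 45 = 44$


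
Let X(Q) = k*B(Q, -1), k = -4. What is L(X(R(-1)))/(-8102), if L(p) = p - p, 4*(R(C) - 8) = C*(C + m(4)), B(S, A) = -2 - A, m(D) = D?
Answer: 0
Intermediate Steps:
R(C) = 8 + C*(4 + C)/4 (R(C) = 8 + (C*(C + 4))/4 = 8 + (C*(4 + C))/4 = 8 + C*(4 + C)/4)
X(Q) = 4 (X(Q) = -4*(-2 - 1*(-1)) = -4*(-2 + 1) = -4*(-1) = 4)
L(p) = 0
L(X(R(-1)))/(-8102) = 0/(-8102) = 0*(-1/8102) = 0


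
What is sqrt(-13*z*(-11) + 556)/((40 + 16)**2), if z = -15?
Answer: I*sqrt(1589)/3136 ≈ 0.012711*I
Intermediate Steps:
sqrt(-13*z*(-11) + 556)/((40 + 16)**2) = sqrt(-13*(-15)*(-11) + 556)/((40 + 16)**2) = sqrt(195*(-11) + 556)/(56**2) = sqrt(-2145 + 556)/3136 = sqrt(-1589)*(1/3136) = (I*sqrt(1589))*(1/3136) = I*sqrt(1589)/3136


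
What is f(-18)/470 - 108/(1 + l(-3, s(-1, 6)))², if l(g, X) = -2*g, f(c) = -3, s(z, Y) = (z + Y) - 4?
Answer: -50907/23030 ≈ -2.2105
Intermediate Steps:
s(z, Y) = -4 + Y + z (s(z, Y) = (Y + z) - 4 = -4 + Y + z)
f(-18)/470 - 108/(1 + l(-3, s(-1, 6)))² = -3/470 - 108/(1 - 2*(-3))² = -3*1/470 - 108/(1 + 6)² = -3/470 - 108/(7²) = -3/470 - 108/49 = -50907/23030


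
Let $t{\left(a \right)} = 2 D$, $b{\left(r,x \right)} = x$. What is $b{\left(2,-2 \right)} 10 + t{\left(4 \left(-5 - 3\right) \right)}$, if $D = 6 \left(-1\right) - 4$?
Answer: $-40$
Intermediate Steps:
$D = -10$ ($D = -6 - 4 = -10$)
$t{\left(a \right)} = -20$ ($t{\left(a \right)} = 2 \left(-10\right) = -20$)
$b{\left(2,-2 \right)} 10 + t{\left(4 \left(-5 - 3\right) \right)} = \left(-2\right) 10 - 20 = -20 - 20 = -40$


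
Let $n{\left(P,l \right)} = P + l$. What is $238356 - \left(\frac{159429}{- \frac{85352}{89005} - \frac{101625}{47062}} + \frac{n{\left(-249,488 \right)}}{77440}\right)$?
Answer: $\frac{292816699658610486149}{1011518875410560} \approx 2.8948 \cdot 10^{5}$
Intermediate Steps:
$238356 - \left(\frac{159429}{- \frac{85352}{89005} - \frac{101625}{47062}} + \frac{n{\left(-249,488 \right)}}{77440}\right) = 238356 - \left(\frac{159429}{- \frac{85352}{89005} - \frac{101625}{47062}} + \frac{-249 + 488}{77440}\right) = 238356 - \left(\frac{159429}{\left(-85352\right) \frac{1}{89005} - \frac{101625}{47062}} + 239 \cdot \frac{1}{77440}\right) = 238356 - \left(\frac{159429}{- \frac{85352}{89005} - \frac{101625}{47062}} + \frac{239}{77440}\right) = 238356 - \left(\frac{159429}{- \frac{13061968949}{4188753310}} + \frac{239}{77440}\right) = 238356 - \left(159429 \left(- \frac{4188753310}{13061968949}\right) + \frac{239}{77440}\right) = 238356 - \left(- \frac{667808751459990}{13061968949} + \frac{239}{77440}\right) = 238356 - - \frac{51715106591251046789}{1011518875410560} = 238356 + \frac{51715106591251046789}{1011518875410560} = \frac{292816699658610486149}{1011518875410560}$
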